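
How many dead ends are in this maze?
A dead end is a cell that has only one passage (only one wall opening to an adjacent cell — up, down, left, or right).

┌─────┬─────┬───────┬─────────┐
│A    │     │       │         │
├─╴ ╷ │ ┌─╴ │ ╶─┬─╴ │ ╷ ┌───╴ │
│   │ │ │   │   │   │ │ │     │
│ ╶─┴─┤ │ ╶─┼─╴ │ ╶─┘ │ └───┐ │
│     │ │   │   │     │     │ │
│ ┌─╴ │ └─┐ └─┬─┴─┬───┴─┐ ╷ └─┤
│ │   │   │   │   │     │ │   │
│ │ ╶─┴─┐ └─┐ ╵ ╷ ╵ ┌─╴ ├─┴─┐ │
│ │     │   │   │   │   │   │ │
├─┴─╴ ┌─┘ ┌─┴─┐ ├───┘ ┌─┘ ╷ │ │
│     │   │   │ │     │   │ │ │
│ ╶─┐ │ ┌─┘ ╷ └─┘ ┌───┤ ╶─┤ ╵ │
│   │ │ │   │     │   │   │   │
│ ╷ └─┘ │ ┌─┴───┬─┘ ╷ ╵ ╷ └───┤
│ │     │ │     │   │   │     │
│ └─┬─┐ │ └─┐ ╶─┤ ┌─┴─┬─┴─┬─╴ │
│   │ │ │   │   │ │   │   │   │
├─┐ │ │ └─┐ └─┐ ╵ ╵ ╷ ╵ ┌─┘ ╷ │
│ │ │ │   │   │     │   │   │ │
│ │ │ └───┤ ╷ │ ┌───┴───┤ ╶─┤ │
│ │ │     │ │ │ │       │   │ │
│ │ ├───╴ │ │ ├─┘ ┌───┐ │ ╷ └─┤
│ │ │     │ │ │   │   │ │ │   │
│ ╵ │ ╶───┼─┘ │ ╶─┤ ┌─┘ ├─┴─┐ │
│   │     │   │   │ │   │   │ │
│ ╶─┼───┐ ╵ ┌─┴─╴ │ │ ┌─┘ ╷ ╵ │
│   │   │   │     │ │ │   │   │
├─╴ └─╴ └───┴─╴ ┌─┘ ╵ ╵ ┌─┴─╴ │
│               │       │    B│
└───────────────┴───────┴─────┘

Checking each cell for number of passages:

Dead ends found at positions:
  (0, 0)
  (1, 2)
  (1, 12)
  (2, 6)
  (2, 14)
  (3, 12)
  (4, 0)
  (4, 3)
  (4, 5)
  (5, 7)
  (6, 2)
  (7, 5)
  (7, 7)
  (8, 2)
  (8, 12)
  (9, 0)
  (9, 4)
  (10, 7)
  (10, 14)
  (11, 5)
  (11, 10)
  (11, 12)
  (13, 2)
  (13, 6)
  (14, 0)
  (14, 8)
  (14, 12)
Total dead ends: 27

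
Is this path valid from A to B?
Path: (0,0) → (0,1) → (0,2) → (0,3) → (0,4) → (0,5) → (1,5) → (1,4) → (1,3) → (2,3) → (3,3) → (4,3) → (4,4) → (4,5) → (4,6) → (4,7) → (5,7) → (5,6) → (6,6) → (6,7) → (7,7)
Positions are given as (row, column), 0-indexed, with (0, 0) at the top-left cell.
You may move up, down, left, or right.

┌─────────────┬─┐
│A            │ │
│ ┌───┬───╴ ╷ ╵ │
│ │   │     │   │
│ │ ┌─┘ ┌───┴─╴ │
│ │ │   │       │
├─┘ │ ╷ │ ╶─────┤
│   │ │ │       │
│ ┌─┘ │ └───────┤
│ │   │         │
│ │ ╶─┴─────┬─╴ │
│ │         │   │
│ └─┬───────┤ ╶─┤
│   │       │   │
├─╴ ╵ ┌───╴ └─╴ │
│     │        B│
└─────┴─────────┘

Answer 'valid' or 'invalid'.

Checking path validity:
Result: All consecutive moves are passable.

valid

Correct solution:

┌─────────────┬─┐
│A → → → → ↓  │ │
│ ┌───┬───╴ ╷ ╵ │
│ │   │↓ ← ↲│   │
│ │ ┌─┘ ┌───┴─╴ │
│ │ │  ↓│       │
├─┘ │ ╷ │ ╶─────┤
│   │ │↓│       │
│ ┌─┘ │ └───────┤
│ │   │↳ → → → ↓│
│ │ ╶─┴─────┬─╴ │
│ │         │↓ ↲│
│ └─┬───────┤ ╶─┤
│   │       │↳ ↓│
├─╴ ╵ ┌───╴ └─╴ │
│     │        B│
└─────┴─────────┘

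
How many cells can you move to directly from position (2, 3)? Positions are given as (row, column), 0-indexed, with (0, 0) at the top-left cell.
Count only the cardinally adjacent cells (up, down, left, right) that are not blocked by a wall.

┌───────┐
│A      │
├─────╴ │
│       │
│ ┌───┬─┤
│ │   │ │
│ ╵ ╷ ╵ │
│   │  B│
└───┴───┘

Checking passable neighbors of (2, 3):
Neighbors: (3, 3)
Count: 1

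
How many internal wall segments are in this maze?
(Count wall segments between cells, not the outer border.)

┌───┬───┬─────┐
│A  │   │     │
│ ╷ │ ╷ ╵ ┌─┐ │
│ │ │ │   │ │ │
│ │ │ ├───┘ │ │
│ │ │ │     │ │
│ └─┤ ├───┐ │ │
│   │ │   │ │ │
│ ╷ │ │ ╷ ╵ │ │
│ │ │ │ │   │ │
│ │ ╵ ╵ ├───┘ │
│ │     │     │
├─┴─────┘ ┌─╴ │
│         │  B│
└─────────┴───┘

Counting internal wall segments:
Total internal walls: 36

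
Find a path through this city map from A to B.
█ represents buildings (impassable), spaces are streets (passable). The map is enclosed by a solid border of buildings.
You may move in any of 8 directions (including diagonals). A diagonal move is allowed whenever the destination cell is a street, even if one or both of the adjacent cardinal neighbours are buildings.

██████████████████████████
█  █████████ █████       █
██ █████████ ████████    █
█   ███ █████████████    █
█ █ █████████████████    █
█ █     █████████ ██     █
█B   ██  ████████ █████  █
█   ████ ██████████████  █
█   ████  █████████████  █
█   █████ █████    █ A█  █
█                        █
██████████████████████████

Finding the shortest path from A to B:
Movement: 8-directional
Path length: 21 steps
Directions: left → down-left → left → left → left → left → left → left → left → left → left → left → left → left → left → left → left → up-left → up → up-left → up-left

Solution:

██████████████████████████
█  █████████ █████       █
██ █████████ ████████    █
█   ███ █████████████    █
█ █ █████████████████    █
█ █     █████████ ██     █
█B   ██  ████████ █████  █
█ ↖ ████ ██████████████  █
█  ↖████  █████████████  █
█  ↑█████ █████    █↙A█  █
█   ↖←←←←←←←←←←←←←←←     █
██████████████████████████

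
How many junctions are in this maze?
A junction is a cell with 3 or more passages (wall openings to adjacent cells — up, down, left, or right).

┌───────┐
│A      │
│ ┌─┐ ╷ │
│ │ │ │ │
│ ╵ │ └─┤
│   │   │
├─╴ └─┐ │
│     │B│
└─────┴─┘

Checking each cell for number of passages:

Junctions found (3+ passages):
  (0, 2): 3 passages
  (2, 1): 3 passages
  (3, 1): 3 passages
Total junctions: 3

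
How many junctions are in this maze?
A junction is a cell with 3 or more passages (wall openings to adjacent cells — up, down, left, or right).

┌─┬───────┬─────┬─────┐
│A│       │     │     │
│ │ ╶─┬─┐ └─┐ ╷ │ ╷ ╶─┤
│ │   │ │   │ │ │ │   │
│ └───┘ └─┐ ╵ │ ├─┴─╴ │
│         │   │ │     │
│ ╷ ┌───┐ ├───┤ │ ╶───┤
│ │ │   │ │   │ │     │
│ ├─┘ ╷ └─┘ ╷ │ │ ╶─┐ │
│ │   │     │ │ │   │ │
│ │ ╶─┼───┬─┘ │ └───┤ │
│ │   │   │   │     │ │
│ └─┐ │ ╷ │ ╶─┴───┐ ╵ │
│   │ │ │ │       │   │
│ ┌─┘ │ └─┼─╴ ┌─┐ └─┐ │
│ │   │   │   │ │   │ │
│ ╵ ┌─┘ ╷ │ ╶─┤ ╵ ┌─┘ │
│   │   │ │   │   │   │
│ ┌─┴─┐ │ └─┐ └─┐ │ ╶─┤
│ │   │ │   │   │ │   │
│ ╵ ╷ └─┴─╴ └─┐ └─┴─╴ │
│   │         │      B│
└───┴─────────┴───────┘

Checking each cell for number of passages:

Junctions found (3+ passages):
  (0, 6): 3 passages
  (0, 9): 3 passages
  (2, 0): 3 passages
  (2, 1): 3 passages
  (2, 3): 3 passages
  (3, 8): 3 passages
  (6, 0): 3 passages
  (6, 6): 3 passages
  (6, 10): 3 passages
  (7, 3): 3 passages
  (7, 8): 3 passages
  (8, 0): 3 passages
  (8, 3): 3 passages
  (8, 8): 3 passages
  (10, 5): 3 passages
Total junctions: 15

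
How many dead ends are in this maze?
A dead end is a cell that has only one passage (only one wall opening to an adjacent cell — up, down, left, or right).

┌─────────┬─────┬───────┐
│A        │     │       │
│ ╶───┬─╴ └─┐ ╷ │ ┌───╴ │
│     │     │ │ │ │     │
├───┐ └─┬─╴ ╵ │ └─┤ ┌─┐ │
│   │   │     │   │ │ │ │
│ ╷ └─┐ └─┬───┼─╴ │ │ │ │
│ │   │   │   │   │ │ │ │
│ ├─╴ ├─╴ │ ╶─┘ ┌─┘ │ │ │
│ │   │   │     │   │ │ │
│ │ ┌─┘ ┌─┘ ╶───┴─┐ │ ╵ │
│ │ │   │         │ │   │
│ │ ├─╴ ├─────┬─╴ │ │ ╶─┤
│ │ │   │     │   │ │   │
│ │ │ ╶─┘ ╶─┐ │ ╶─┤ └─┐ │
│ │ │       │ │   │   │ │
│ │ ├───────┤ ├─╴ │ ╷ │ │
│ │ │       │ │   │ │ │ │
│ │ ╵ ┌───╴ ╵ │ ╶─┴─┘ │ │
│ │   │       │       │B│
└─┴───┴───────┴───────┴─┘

Checking each cell for number of passages:

Dead ends found at positions:
  (0, 5)
  (1, 3)
  (1, 8)
  (2, 4)
  (2, 10)
  (3, 6)
  (4, 8)
  (5, 2)
  (5, 4)
  (7, 5)
  (8, 9)
  (9, 0)
  (9, 3)
  (9, 11)
Total dead ends: 14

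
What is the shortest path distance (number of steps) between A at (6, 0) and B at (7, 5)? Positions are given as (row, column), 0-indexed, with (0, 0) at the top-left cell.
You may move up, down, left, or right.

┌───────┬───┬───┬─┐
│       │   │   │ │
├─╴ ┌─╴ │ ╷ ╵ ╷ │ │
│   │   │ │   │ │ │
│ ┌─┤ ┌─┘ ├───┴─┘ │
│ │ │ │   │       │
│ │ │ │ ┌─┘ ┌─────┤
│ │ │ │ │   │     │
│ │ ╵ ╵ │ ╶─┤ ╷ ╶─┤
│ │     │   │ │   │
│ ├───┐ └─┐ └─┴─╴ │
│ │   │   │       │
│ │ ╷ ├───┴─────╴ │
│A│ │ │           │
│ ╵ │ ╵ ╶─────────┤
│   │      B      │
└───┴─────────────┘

Finding path from (6, 0) to (7, 5):
Path: (6,0) → (7,0) → (7,1) → (6,1) → (5,1) → (5,2) → (6,2) → (7,2) → (7,3) → (7,4) → (7,5)
Distance: 10 steps

Solution:

┌───────┬───┬───┬─┐
│       │   │   │ │
├─╴ ┌─╴ │ ╷ ╵ ╷ │ │
│   │   │ │   │ │ │
│ ┌─┤ ┌─┘ ├───┴─┘ │
│ │ │ │   │       │
│ │ │ │ ┌─┘ ┌─────┤
│ │ │ │ │   │     │
│ │ ╵ ╵ │ ╶─┤ ╷ ╶─┤
│ │     │   │ │   │
│ ├───┐ └─┐ └─┴─╴ │
│ │↱ ↓│   │       │
│ │ ╷ ├───┴─────╴ │
│A│↑│↓│           │
│ ╵ │ ╵ ╶─────────┤
│↳ ↑│↳ → → B      │
└───┴─────────────┘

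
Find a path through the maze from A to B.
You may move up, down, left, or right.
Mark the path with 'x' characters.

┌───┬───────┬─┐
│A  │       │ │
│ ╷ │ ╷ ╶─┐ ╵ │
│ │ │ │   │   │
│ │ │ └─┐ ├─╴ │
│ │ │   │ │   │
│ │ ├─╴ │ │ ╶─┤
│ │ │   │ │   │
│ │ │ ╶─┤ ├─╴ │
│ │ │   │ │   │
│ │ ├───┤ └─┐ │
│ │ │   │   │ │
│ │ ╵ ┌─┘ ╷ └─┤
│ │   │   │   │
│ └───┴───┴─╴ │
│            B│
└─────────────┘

Finding the shortest path through the maze:
Path length: 13 steps
Directions: down → down → down → down → down → down → down → right → right → right → right → right → right

Solution:

┌───┬───────┬─┐
│A  │       │ │
│ ╷ │ ╷ ╶─┐ ╵ │
│x│ │ │   │   │
│ │ │ └─┐ ├─╴ │
│x│ │   │ │   │
│ │ ├─╴ │ │ ╶─┤
│x│ │   │ │   │
│ │ │ ╶─┤ ├─╴ │
│x│ │   │ │   │
│ │ ├───┤ └─┐ │
│x│ │   │   │ │
│ │ ╵ ┌─┘ ╷ └─┤
│x│   │   │   │
│ └───┴───┴─╴ │
│x x x x x x B│
└─────────────┘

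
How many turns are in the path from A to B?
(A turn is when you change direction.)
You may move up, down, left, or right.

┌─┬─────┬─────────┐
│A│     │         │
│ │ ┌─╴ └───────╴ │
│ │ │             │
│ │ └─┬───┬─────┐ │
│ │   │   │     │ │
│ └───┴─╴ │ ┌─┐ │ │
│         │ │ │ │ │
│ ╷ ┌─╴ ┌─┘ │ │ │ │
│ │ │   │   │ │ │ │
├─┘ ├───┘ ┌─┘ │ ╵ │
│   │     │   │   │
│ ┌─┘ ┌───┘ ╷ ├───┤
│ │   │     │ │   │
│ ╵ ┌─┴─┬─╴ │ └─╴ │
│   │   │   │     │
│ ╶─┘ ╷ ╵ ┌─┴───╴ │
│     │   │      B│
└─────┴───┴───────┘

Directions: down, down, down, right, down, down, left, down, down, down, right, right, up, right, down, right, up, right, up, up, right, down, down, right, right, down
Number of turns: 16

Solution:

┌─┬─────┬─────────┐
│A│     │         │
│ │ ┌─╴ └───────╴ │
│↓│ │             │
│ │ └─┬───┬─────┐ │
│↓│   │   │     │ │
│ └───┴─╴ │ ┌─┐ │ │
│↳ ↓      │ │ │ │ │
│ ╷ ┌─╴ ┌─┘ │ │ │ │
│ │↓│   │   │ │ │ │
├─┘ ├───┘ ┌─┘ │ ╵ │
│↓ ↲│     │↱ ↓│   │
│ ┌─┘ ┌───┘ ╷ ├───┤
│↓│   │    ↑│↓│   │
│ ╵ ┌─┴─┬─╴ │ └─╴ │
│↓  │↱ ↓│↱ ↑│↳ → ↓│
│ ╶─┘ ╷ ╵ ┌─┴───╴ │
│↳ → ↑│↳ ↑│      B│
└─────┴───┴───────┘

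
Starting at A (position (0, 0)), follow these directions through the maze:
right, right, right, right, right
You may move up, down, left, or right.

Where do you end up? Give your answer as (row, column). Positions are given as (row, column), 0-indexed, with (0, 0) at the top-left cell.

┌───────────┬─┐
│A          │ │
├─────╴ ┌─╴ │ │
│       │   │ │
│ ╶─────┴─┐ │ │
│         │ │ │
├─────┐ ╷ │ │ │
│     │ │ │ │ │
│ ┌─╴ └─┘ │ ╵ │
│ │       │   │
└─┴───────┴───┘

Following directions step by step:
Start: (0, 0)
  right: (0, 0) → (0, 1)
  right: (0, 1) → (0, 2)
  right: (0, 2) → (0, 3)
  right: (0, 3) → (0, 4)
  right: (0, 4) → (0, 5)
Final position: (0, 5)

Path taken:

┌───────────┬─┐
│A → → → → B│ │
├─────╴ ┌─╴ │ │
│       │   │ │
│ ╶─────┴─┐ │ │
│         │ │ │
├─────┐ ╷ │ │ │
│     │ │ │ │ │
│ ┌─╴ └─┘ │ ╵ │
│ │       │   │
└─┴───────┴───┘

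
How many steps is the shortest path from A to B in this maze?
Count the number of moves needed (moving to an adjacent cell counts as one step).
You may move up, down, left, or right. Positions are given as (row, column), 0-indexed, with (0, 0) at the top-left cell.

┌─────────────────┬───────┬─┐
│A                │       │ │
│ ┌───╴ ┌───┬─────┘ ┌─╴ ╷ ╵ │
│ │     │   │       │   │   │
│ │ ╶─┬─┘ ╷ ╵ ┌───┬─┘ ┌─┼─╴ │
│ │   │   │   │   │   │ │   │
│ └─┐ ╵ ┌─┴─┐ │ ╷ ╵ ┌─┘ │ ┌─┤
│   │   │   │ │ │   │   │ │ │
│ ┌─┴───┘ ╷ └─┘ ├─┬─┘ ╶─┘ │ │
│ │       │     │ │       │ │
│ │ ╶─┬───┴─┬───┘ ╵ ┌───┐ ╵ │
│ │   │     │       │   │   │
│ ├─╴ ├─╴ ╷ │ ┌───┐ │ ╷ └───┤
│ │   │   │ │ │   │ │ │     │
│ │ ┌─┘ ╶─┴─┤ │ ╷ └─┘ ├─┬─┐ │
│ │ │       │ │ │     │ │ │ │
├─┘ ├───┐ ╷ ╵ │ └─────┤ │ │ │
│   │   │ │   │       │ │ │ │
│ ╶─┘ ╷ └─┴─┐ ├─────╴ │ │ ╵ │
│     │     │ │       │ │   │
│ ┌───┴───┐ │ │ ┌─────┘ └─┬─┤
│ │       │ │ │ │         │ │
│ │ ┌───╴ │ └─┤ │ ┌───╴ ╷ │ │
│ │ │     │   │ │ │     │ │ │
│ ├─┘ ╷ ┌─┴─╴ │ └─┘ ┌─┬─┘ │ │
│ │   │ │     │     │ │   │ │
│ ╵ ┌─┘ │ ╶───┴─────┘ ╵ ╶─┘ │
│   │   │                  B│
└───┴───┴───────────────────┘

Using BFS to find shortest path:
Start: (0, 0), End: (13, 13)
Path found:
(0,0) → (0,1) → (0,2) → (0,3) → (1,3) → (1,2) → (1,1) → (2,1) → (2,2) → (3,2) → (3,3) → (2,3) → (2,4) → (1,4) → (1,5) → (2,5) → (2,6) → (1,6) → (1,7) → (1,8) → (1,9) → (0,9) → (0,10) → (0,11) → (1,11) → (1,10) → (2,10) → (2,9) → (3,9) → (3,8) → (2,8) → (2,7) → (3,7) → (4,7) → (4,6) → (4,5) → (3,5) → (3,4) → (4,4) → (4,3) → (4,2) → (4,1) → (5,1) → (5,2) → (6,2) → (6,1) → (7,1) → (8,1) → (8,0) → (9,0) → (9,1) → (9,2) → (8,2) → (8,3) → (9,3) → (9,4) → (9,5) → (10,5) → (11,5) → (11,6) → (12,6) → (12,5) → (12,4) → (13,4) → (13,5) → (13,6) → (13,7) → (13,8) → (13,9) → (13,10) → (13,11) → (13,12) → (13,13)
Number of steps: 72

Solution:

┌─────────────────┬───────┬─┐
│A → → ↓          │↱ → ↓  │ │
│ ┌───╴ ┌───┬─────┘ ┌─╴ ╷ ╵ │
│ │↓ ← ↲│↱ ↓│↱ → → ↑│↓ ↲│   │
│ │ ╶─┬─┘ ╷ ╵ ┌───┬─┘ ┌─┼─╴ │
│ │↳ ↓│↱ ↑│↳ ↑│↓ ↰│↓ ↲│ │   │
│ └─┐ ╵ ┌─┴─┐ │ ╷ ╵ ┌─┘ │ ┌─┤
│   │↳ ↑│↓ ↰│ │↓│↑ ↲│   │ │ │
│ ┌─┴───┘ ╷ └─┘ ├─┬─┘ ╶─┘ │ │
│ │↓ ← ← ↲│↑ ← ↲│ │       │ │
│ │ ╶─┬───┴─┬───┘ ╵ ┌───┐ ╵ │
│ │↳ ↓│     │       │   │   │
│ ├─╴ ├─╴ ╷ │ ┌───┐ │ ╷ └───┤
│ │↓ ↲│   │ │ │   │ │ │     │
│ │ ┌─┘ ╶─┴─┤ │ ╷ └─┘ ├─┬─┐ │
│ │↓│       │ │ │     │ │ │ │
├─┘ ├───┐ ╷ ╵ │ └─────┤ │ │ │
│↓ ↲│↱ ↓│ │   │       │ │ │ │
│ ╶─┘ ╷ └─┴─┐ ├─────╴ │ │ ╵ │
│↳ → ↑│↳ → ↓│ │       │ │   │
│ ┌───┴───┐ │ │ ┌─────┘ └─┬─┤
│ │       │↓│ │ │         │ │
│ │ ┌───╴ │ └─┤ │ ┌───╴ ╷ │ │
│ │ │     │↳ ↓│ │ │     │ │ │
│ ├─┘ ╷ ┌─┴─╴ │ └─┘ ┌─┬─┘ │ │
│ │   │ │↓ ← ↲│     │ │   │ │
│ ╵ ┌─┘ │ ╶───┴─────┘ ╵ ╶─┘ │
│   │   │↳ → → → → → → → → B│
└───┴───┴───────────────────┘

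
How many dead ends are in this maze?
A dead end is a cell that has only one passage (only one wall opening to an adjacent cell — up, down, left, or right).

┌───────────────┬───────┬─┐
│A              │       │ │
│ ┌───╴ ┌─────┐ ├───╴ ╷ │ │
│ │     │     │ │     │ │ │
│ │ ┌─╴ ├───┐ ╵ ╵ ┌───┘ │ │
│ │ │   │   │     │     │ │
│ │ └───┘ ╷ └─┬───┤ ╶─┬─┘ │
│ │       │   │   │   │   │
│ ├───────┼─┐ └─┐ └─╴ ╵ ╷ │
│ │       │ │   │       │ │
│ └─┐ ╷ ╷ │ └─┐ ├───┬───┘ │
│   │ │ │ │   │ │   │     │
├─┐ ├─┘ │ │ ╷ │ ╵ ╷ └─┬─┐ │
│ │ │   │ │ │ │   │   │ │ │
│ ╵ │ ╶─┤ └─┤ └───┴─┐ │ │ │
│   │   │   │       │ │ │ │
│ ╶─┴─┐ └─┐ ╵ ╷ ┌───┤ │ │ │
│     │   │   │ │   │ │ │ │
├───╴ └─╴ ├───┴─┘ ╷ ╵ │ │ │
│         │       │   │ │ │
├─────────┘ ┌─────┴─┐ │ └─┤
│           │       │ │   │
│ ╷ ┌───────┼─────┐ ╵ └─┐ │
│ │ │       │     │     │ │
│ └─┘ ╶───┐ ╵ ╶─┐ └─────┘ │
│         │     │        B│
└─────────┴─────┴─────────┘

Checking each cell for number of passages:

Dead ends found at positions:
  (0, 8)
  (0, 12)
  (1, 4)
  (2, 2)
  (3, 7)
  (4, 1)
  (4, 5)
  (5, 2)
  (5, 10)
  (6, 0)
  (6, 5)
  (6, 11)
  (7, 9)
  (8, 7)
  (9, 0)
  (9, 12)
  (10, 6)
  (11, 1)
  (11, 11)
  (12, 4)
  (12, 7)
Total dead ends: 21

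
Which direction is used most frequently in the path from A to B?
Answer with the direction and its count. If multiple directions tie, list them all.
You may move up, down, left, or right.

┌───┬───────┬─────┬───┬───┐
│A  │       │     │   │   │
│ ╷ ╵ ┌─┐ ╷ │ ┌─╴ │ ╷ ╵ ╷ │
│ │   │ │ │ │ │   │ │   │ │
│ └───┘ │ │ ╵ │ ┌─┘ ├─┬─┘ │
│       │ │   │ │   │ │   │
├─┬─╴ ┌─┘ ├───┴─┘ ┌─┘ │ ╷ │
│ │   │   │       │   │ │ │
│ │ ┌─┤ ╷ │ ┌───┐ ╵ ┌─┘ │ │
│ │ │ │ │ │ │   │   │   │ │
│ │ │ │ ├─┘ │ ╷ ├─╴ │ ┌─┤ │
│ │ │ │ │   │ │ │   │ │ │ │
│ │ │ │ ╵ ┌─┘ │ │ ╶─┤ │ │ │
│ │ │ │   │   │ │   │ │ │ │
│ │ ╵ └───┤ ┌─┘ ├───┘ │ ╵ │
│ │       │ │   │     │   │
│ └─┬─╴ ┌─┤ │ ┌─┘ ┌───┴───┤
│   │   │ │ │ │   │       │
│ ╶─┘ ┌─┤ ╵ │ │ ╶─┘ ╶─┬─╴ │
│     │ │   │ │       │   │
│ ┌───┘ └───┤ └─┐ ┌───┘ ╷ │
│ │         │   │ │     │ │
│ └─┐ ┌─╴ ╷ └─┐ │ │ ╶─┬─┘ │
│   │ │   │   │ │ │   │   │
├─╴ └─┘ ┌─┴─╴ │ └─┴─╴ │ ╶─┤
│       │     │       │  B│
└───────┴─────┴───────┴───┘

Directions: right, down, right, up, right, right, down, down, down, left, down, down, down, right, up, right, up, up, right, right, right, up, right, up, up, right, down, right, up, right, down, down, left, down, down, left, down, down, down, left, left, down, left, down, right, right, up, right, right, right, down, down, down, left, down, right
Counts: {'right': 19, 'down': 21, 'up': 9, 'left': 7}
Most common: down (21 times)

Solution:

┌───┬───────┬─────┬───┬───┐
│A ↓│↱ → ↓  │     │↱ ↓│↱ ↓│
│ ╷ ╵ ┌─┐ ╷ │ ┌─╴ │ ╷ ╵ ╷ │
│ │↳ ↑│ │↓│ │ │   │↑│↳ ↑│↓│
│ └───┘ │ │ ╵ │ ┌─┘ ├─┬─┘ │
│       │↓│   │ │↱ ↑│ │↓ ↲│
├─┬─╴ ┌─┘ ├───┴─┘ ┌─┘ │ ╷ │
│ │   │↓ ↲│↱ → → ↑│   │↓│ │
│ │ ┌─┤ ╷ │ ┌───┐ ╵ ┌─┘ │ │
│ │ │ │↓│ │↑│   │   │↓ ↲│ │
│ │ │ │ ├─┘ │ ╷ ├─╴ │ ┌─┤ │
│ │ │ │↓│↱ ↑│ │ │   │↓│ │ │
│ │ │ │ ╵ ┌─┘ │ │ ╶─┤ │ │ │
│ │ │ │↳ ↑│   │ │   │↓│ │ │
│ │ ╵ └───┤ ┌─┘ ├───┘ │ ╵ │
│ │       │ │   │↓ ← ↲│   │
│ └─┬─╴ ┌─┤ │ ┌─┘ ┌───┴───┤
│   │   │ │ │ │↓ ↲│↱ → → ↓│
│ ╶─┘ ┌─┤ ╵ │ │ ╶─┘ ╶─┬─╴ │
│     │ │   │ │↳ → ↑  │  ↓│
│ ┌───┘ └───┤ └─┐ ┌───┘ ╷ │
│ │         │   │ │     │↓│
│ └─┐ ┌─╴ ╷ └─┐ │ │ ╶─┬─┘ │
│   │ │   │   │ │ │   │↓ ↲│
├─╴ └─┘ ┌─┴─╴ │ └─┴─╴ │ ╶─┤
│       │     │       │↳ B│
└───────┴─────┴───────┴───┘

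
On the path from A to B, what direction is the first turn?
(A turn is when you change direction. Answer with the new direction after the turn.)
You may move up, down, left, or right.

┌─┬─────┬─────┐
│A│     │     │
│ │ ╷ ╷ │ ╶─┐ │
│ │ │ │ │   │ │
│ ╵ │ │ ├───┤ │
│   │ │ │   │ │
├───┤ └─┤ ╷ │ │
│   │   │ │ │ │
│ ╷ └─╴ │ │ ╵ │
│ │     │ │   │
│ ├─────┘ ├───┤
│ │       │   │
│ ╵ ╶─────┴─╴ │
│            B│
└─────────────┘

Directions: down, down, right, up, up, right, down, down, down, right, down, left, left, up, left, down, down, down, right, right, right, right, right, right
First turn direction: right

Solution:

┌─┬─────┬─────┐
│A│↱ ↓  │     │
│ │ ╷ ╷ │ ╶─┐ │
│↓│↑│↓│ │   │ │
│ ╵ │ │ ├───┤ │
│↳ ↑│↓│ │   │ │
├───┤ └─┤ ╷ │ │
│↓ ↰│↳ ↓│ │ │ │
│ ╷ └─╴ │ │ ╵ │
│↓│↑ ← ↲│ │   │
│ ├─────┘ ├───┤
│↓│       │   │
│ ╵ ╶─────┴─╴ │
│↳ → → → → → B│
└─────────────┘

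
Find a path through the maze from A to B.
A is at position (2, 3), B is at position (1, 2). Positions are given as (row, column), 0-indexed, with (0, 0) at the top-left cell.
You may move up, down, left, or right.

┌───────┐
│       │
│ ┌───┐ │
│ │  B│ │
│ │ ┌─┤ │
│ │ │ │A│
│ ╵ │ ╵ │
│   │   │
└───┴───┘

Finding the shortest path from (2, 3) to (1, 2):
Path length: 12 steps
Directions: up → up → left → left → left → down → down → down → right → up → up → right

Solution:

┌───────┐
│↓ ← ← ↰│
│ ┌───┐ │
│↓│↱ B│↑│
│ │ ┌─┤ │
│↓│↑│ │A│
│ ╵ │ ╵ │
│↳ ↑│   │
└───┴───┘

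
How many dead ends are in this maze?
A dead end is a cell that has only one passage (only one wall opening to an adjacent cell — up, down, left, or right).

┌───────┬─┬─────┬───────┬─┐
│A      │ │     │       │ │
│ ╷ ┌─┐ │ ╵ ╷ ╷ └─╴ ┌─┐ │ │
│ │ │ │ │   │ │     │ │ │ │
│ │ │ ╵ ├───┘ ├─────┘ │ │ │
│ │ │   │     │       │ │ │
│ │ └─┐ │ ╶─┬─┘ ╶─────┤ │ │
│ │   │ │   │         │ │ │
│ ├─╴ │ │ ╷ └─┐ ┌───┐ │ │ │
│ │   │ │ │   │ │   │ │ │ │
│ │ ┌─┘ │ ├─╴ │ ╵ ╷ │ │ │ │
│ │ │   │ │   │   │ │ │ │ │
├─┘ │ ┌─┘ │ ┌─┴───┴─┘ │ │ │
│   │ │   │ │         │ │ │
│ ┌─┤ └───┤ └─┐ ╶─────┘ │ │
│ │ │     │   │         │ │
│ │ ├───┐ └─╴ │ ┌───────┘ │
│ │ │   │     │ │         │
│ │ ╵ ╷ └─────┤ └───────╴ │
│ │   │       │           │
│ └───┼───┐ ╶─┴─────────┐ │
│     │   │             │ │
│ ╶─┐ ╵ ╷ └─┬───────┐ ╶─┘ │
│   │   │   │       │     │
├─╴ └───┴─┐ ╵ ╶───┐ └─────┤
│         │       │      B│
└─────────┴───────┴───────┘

Checking each cell for number of passages:

Dead ends found at positions:
  (0, 4)
  (0, 8)
  (0, 12)
  (1, 2)
  (1, 10)
  (3, 6)
  (5, 0)
  (5, 9)
  (6, 3)
  (6, 6)
  (7, 1)
  (8, 8)
  (9, 6)
  (10, 11)
  (12, 0)
  (12, 4)
  (12, 8)
  (12, 12)
Total dead ends: 18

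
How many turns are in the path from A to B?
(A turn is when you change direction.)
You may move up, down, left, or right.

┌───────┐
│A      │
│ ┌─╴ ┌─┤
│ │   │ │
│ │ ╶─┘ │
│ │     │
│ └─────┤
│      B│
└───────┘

Directions: down, down, down, right, right, right
Number of turns: 1

Solution:

┌───────┐
│A      │
│ ┌─╴ ┌─┤
│↓│   │ │
│ │ ╶─┘ │
│↓│     │
│ └─────┤
│↳ → → B│
└───────┘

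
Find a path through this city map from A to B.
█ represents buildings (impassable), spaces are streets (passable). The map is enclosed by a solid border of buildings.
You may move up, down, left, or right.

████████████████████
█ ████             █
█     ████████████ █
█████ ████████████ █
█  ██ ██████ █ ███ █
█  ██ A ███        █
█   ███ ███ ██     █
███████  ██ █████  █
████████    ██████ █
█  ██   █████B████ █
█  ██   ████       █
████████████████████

Finding the shortest path from A to B:
Movement: cardinal only
Path length: 29 steps
Directions: right → down → down → right → down → right → right → right → up → up → up → right → right → right → down → right → right → right → down → right → down → down → down → left → left → left → left → left → up

Solution:

████████████████████
█ ████             █
█     ████████████ █
█████ ████████████ █
█  ██ ██████ █ ███ █
█  ██ A↓███↱→→↓    █
█   ███↓███↑██↳→→↓ █
███████↳↓██↑█████↳↓█
████████↳→→↑██████↓█
█  ██   █████B████↓█
█  ██   ████ ↑←←←←↲█
████████████████████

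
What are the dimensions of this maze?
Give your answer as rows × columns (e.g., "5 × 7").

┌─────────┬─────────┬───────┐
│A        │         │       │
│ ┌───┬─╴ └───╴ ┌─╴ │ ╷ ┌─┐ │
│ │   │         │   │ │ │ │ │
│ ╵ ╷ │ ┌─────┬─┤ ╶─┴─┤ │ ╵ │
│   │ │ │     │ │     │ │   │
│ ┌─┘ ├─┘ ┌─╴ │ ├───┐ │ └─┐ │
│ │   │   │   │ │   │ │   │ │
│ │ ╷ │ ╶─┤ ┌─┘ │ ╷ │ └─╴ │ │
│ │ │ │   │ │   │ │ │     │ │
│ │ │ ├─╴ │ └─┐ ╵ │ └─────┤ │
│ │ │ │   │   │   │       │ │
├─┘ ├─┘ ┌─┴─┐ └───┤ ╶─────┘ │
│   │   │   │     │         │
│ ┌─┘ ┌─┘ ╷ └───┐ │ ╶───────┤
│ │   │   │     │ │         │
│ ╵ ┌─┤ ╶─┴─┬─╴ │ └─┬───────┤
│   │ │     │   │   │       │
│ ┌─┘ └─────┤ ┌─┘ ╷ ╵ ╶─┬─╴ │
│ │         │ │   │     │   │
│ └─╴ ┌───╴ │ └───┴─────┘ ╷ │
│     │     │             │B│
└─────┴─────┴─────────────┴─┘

Counting the maze dimensions:
Rows (vertical): 11
Columns (horizontal): 14
Dimensions: 11 × 14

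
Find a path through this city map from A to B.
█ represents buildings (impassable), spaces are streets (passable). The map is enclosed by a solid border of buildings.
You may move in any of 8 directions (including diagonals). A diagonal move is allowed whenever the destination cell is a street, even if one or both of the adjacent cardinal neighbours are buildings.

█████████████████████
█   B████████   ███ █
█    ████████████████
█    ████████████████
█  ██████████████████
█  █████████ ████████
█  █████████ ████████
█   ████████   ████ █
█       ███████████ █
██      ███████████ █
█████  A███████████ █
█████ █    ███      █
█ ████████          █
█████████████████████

Finding the shortest path from A to B:
Movement: 8-directional
Path length: 10 steps
Directions: left → up-left → up-left → up-left → up-left → up → up → up → up-right → up-right

Solution:

█████████████████████
█   B████████   ███ █
█  ↗ ████████████████
█ ↗  ████████████████
█ ↑██████████████████
█ ↑█████████ ████████
█ ↑█████████ ████████
█  ↖████████   ████ █
█   ↖   ███████████ █
██   ↖  ███████████ █
█████ ↖A███████████ █
█████ █    ███      █
█ ████████          █
█████████████████████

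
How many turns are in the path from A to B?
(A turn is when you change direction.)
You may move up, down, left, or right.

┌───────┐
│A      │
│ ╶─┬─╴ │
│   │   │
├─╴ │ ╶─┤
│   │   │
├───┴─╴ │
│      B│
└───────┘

Directions: right, right, right, down, left, down, right, down
Number of turns: 5

Solution:

┌───────┐
│A → → ↓│
│ ╶─┬─╴ │
│   │↓ ↲│
├─╴ │ ╶─┤
│   │↳ ↓│
├───┴─╴ │
│      B│
└───────┘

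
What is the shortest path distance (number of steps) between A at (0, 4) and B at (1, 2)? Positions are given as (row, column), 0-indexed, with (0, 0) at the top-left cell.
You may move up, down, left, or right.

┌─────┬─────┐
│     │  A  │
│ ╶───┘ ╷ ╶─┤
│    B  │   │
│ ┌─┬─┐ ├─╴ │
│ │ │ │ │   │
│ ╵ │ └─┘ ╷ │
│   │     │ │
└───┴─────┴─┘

Finding path from (0, 4) to (1, 2):
Path: (0,4) → (0,3) → (1,3) → (1,2)
Distance: 3 steps

Solution:

┌─────┬─────┐
│     │↓ A  │
│ ╶───┘ ╷ ╶─┤
│    B ↲│   │
│ ┌─┬─┐ ├─╴ │
│ │ │ │ │   │
│ ╵ │ └─┘ ╷ │
│   │     │ │
└───┴─────┴─┘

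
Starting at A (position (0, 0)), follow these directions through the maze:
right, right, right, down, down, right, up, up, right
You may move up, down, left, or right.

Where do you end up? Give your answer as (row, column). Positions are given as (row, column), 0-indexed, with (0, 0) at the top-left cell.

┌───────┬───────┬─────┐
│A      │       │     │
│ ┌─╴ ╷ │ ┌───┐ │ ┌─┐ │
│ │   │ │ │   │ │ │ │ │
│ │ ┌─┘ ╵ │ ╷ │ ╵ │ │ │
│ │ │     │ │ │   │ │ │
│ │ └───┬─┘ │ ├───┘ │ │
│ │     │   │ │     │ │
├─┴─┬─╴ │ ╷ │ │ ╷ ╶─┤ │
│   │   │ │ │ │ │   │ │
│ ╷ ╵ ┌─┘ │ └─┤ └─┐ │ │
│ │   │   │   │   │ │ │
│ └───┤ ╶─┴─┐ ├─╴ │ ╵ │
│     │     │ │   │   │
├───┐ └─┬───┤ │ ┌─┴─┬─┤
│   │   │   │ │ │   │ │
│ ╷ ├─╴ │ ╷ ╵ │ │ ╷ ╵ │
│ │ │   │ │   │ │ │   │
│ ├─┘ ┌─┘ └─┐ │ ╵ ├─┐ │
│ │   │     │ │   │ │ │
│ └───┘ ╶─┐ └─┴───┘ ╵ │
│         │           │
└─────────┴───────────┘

Following directions step by step:
Start: (0, 0)
  right: (0, 0) → (0, 1)
  right: (0, 1) → (0, 2)
  right: (0, 2) → (0, 3)
  down: (0, 3) → (1, 3)
  down: (1, 3) → (2, 3)
  right: (2, 3) → (2, 4)
  up: (2, 4) → (1, 4)
  up: (1, 4) → (0, 4)
  right: (0, 4) → (0, 5)
Final position: (0, 5)

Path taken:

┌───────┬───────┬─────┐
│A → → ↓│↱ B    │     │
│ ┌─╴ ╷ │ ┌───┐ │ ┌─┐ │
│ │   │↓│↑│   │ │ │ │ │
│ │ ┌─┘ ╵ │ ╷ │ ╵ │ │ │
│ │ │  ↳ ↑│ │ │   │ │ │
│ │ └───┬─┘ │ ├───┘ │ │
│ │     │   │ │     │ │
├─┴─┬─╴ │ ╷ │ │ ╷ ╶─┤ │
│   │   │ │ │ │ │   │ │
│ ╷ ╵ ┌─┘ │ └─┤ └─┐ │ │
│ │   │   │   │   │ │ │
│ └───┤ ╶─┴─┐ ├─╴ │ ╵ │
│     │     │ │   │   │
├───┐ └─┬───┤ │ ┌─┴─┬─┤
│   │   │   │ │ │   │ │
│ ╷ ├─╴ │ ╷ ╵ │ │ ╷ ╵ │
│ │ │   │ │   │ │ │   │
│ ├─┘ ┌─┘ └─┐ │ ╵ ├─┐ │
│ │   │     │ │   │ │ │
│ └───┘ ╶─┐ └─┴───┘ ╵ │
│         │           │
└─────────┴───────────┘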